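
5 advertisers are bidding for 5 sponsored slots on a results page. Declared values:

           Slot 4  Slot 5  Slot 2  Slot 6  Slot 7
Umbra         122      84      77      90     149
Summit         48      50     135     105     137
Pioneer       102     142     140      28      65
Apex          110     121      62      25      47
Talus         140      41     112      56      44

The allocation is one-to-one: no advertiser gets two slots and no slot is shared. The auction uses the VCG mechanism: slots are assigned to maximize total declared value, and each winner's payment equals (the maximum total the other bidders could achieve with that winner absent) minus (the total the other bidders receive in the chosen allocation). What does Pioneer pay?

Pioneer pays $30.

Efficient allocation: Umbra→Slot 7 ($149), Summit→Slot 6 ($105), Pioneer→Slot 2 ($140), Apex→Slot 5 ($121), Talus→Slot 4 ($140); total welfare W = $655.
Pioneer receives Slot 2 at value $140, so the others get W − 140 = $515.
Without Pioneer: best allocation of the remaining 4 bidders over all 5 slots is Umbra→Slot 7 ($149), Summit→Slot 2 ($135), Apex→Slot 5 ($121), Talus→Slot 4 ($140), total $545.
VCG payment = (others' best without Pioneer) − (others' welfare with Pioneer) = 545 − 515 = $30.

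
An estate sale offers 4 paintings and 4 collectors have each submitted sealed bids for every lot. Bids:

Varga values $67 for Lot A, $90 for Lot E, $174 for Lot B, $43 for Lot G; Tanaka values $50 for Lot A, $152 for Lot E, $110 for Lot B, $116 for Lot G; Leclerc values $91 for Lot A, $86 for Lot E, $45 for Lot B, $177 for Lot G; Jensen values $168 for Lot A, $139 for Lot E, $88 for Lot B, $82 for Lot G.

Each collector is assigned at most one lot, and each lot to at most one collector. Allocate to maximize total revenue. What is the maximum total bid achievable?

Max total: $671

Treat this as an assignment problem: match each collector to one lot.
Optimal: Varga→Lot B ($174), Tanaka→Lot E ($152), Leclerc→Lot G ($177), Jensen→Lot A ($168) — total 174+152+177+168 = $671.
Checked against all permutations: $671 is optimal.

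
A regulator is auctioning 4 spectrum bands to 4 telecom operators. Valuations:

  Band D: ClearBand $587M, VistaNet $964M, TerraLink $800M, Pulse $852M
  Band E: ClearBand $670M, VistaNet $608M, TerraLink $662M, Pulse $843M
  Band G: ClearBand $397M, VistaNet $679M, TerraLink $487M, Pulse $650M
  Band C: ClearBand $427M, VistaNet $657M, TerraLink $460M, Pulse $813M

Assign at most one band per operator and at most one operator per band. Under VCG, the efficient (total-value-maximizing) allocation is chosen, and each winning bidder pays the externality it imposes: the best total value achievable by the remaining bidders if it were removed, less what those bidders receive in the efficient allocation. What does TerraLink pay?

TerraLink pays $285M.

Efficient allocation: ClearBand→Band E ($670M), VistaNet→Band G ($679M), TerraLink→Band D ($800M), Pulse→Band C ($813M); total welfare W = $2962M.
TerraLink receives Band D at value $800M, so the others get W − 800 = $2162M.
Without TerraLink: best allocation of the remaining 3 bidders over all 4 bands is ClearBand→Band E ($670M), VistaNet→Band D ($964M), Pulse→Band C ($813M), total $2447M.
VCG payment = (others' best without TerraLink) − (others' welfare with TerraLink) = 2447 − 2162 = $285M.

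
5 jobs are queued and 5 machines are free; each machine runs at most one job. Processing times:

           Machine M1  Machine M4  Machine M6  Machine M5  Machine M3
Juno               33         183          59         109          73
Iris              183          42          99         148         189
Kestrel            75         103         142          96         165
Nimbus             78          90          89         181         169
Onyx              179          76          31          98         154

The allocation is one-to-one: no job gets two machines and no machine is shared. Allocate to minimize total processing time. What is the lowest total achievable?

Minimum total: 320 min

Optimal: Juno→Machine M3 (73 min), Iris→Machine M4 (42 min), Kestrel→Machine M5 (96 min), Nimbus→Machine M1 (78 min), Onyx→Machine M6 (31 min) — total 73+42+96+78+31 = 320 min.
Min-entry greedy (repeatedly take the single cheapest remaining cell) gives 371 min, worse by 51.
Next-best assignment: Juno→Machine M1, Iris→Machine M4, Kestrel→Machine M5, Nimbus→Machine M3, Onyx→Machine M6 = 371 min.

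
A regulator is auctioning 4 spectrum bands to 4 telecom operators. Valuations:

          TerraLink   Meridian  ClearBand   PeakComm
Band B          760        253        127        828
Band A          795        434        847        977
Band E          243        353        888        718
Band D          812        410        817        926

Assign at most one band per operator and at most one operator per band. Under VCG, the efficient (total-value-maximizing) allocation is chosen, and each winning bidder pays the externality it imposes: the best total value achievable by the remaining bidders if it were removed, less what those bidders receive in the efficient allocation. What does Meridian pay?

Meridian pays $52M.

Efficient allocation: TerraLink→Band B ($760M), Meridian→Band D ($410M), ClearBand→Band E ($888M), PeakComm→Band A ($977M); total welfare W = $3035M.
Meridian receives Band D at value $410M, so the others get W − 410 = $2625M.
Without Meridian: best allocation of the remaining 3 bidders over all 4 bands is TerraLink→Band D ($812M), ClearBand→Band E ($888M), PeakComm→Band A ($977M), total $2677M.
VCG payment = (others' best without Meridian) − (others' welfare with Meridian) = 2677 − 2625 = $52M.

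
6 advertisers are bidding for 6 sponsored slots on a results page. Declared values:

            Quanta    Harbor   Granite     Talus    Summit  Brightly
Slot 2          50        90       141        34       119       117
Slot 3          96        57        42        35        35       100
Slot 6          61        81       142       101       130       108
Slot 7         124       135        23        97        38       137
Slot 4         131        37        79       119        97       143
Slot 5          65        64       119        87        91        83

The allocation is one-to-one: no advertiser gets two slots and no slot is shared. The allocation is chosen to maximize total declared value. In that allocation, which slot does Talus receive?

This is the linear assignment problem.
Optimal: Quanta→Slot 3 ($96), Harbor→Slot 7 ($135), Granite→Slot 2 ($141), Talus→Slot 5 ($87), Summit→Slot 6 ($130), Brightly→Slot 4 ($143) — total 96+135+141+87+130+143 = $732.
Talus's own top slot is Slot 4 ($119), but forcing Talus→Slot 4 and reassigning the rest optimally gives only $716 — worse by 16.

Talus receives Slot 5.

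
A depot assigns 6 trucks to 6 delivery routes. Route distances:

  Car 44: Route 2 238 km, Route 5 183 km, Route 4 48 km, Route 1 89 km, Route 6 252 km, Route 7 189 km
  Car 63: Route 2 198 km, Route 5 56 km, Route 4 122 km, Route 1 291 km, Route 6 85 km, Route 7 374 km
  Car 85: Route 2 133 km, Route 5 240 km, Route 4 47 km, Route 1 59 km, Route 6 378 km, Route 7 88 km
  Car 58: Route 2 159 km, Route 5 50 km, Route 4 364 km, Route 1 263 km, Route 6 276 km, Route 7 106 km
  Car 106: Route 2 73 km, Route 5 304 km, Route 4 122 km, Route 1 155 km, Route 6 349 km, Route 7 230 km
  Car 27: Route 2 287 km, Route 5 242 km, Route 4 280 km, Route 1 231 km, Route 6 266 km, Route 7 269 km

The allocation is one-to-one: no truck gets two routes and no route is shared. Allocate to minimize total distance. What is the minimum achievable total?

This is a one-to-one assignment (minimum-cost bipartite matching).
Optimal: Car 44→Route 4 (48 km), Car 63→Route 6 (85 km), Car 85→Route 7 (88 km), Car 58→Route 5 (50 km), Car 106→Route 2 (73 km), Car 27→Route 1 (231 km) — total 48+85+88+50+73+231 = 575 km.
Column-greedy (each route in turn goes to its cheapest remaining truck) gives 613 km, worse by 38.
Next-best assignment: Car 44→Route 4, Car 63→Route 6, Car 85→Route 1, Car 58→Route 5, Car 106→Route 2, Car 27→Route 7 = 584 km.
Swapping Car 58↔Car 106 (Car 58→Route 2 159 km, Car 106→Route 5 304 km) adds 340.

Minimum total: 575 km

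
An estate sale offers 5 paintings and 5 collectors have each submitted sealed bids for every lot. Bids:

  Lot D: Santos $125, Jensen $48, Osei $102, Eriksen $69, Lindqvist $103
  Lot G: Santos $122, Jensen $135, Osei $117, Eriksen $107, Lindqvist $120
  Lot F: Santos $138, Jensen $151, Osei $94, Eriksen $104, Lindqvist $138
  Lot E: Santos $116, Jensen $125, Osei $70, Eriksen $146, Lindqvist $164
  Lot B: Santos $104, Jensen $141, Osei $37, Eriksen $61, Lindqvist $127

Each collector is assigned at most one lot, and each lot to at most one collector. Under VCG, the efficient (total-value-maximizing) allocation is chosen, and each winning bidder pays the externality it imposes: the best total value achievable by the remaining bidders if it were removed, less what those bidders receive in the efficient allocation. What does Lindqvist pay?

Efficient allocation: Santos→Lot D ($125), Jensen→Lot B ($141), Osei→Lot G ($117), Eriksen→Lot E ($146), Lindqvist→Lot F ($138); total welfare W = $667.
Lindqvist receives Lot F at value $138, so the others get W − 138 = $529.
Without Lindqvist: best allocation of the remaining 4 bidders over all 5 lots is Santos→Lot F ($138), Jensen→Lot B ($141), Osei→Lot G ($117), Eriksen→Lot E ($146), total $542.
VCG payment = (others' best without Lindqvist) − (others' welfare with Lindqvist) = 542 − 529 = $13.

Lindqvist pays $13.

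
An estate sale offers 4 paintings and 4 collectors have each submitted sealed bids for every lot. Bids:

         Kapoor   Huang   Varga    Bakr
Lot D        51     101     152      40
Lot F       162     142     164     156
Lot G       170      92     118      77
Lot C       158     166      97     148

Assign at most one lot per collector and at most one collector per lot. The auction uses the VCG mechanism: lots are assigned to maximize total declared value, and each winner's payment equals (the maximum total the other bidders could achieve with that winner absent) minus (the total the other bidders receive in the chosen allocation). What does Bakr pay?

Efficient allocation: Kapoor→Lot G ($170), Huang→Lot C ($166), Varga→Lot D ($152), Bakr→Lot F ($156); total welfare W = $644.
Bakr receives Lot F at value $156, so the others get W − 156 = $488.
Without Bakr: best allocation of the remaining 3 bidders over all 4 lots is Kapoor→Lot G ($170), Huang→Lot C ($166), Varga→Lot F ($164), total $500.
VCG payment = (others' best without Bakr) − (others' welfare with Bakr) = 500 − 488 = $12.

Bakr pays $12.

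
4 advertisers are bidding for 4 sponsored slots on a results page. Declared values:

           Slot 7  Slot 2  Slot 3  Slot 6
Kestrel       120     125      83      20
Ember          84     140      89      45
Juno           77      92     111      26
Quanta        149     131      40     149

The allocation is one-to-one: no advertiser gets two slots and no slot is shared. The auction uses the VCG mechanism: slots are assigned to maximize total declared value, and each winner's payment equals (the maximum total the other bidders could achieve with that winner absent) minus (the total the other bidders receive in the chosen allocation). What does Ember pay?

Efficient allocation: Kestrel→Slot 7 ($120), Ember→Slot 2 ($140), Juno→Slot 3 ($111), Quanta→Slot 6 ($149); total welfare W = $520.
Ember receives Slot 2 at value $140, so the others get W − 140 = $380.
Without Ember: best allocation of the remaining 3 bidders over all 4 slots is Kestrel→Slot 2 ($125), Juno→Slot 3 ($111), Quanta→Slot 7 ($149), total $385.
VCG payment = (others' best without Ember) − (others' welfare with Ember) = 385 − 380 = $5.

Ember pays $5.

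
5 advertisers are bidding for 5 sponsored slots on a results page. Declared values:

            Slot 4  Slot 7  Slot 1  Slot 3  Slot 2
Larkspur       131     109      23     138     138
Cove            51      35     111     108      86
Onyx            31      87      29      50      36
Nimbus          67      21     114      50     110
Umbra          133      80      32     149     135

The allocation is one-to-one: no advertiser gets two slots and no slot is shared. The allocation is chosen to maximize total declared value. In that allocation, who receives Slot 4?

Larkspur receives Slot 4.

This is the linear assignment problem.
Optimal: Larkspur→Slot 4 ($131), Cove→Slot 1 ($111), Onyx→Slot 7 ($87), Nimbus→Slot 2 ($110), Umbra→Slot 3 ($149) — total 131+111+87+110+149 = $588.
Max-entry greedy (repeatedly take the single best remaining cell) gives $539, worse by 49.
Next-best assignment: Larkspur→Slot 2, Cove→Slot 3, Onyx→Slot 7, Nimbus→Slot 1, Umbra→Slot 4 = $580.
Checked against all permutations: $588 is optimal.
Larkspur's own top slot is Slot 3 ($138), but forcing Larkspur→Slot 3 and reassigning the rest optimally gives only $579 — worse by 9.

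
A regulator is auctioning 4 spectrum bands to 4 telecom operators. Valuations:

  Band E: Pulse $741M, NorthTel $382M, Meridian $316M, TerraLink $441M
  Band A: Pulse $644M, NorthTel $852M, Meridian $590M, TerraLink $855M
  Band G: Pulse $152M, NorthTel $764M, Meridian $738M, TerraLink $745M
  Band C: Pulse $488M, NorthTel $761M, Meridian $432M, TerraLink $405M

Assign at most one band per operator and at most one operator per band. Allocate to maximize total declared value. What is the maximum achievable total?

Max total: $3095M

This is the linear assignment problem.
Optimal: Pulse→Band E ($741M), NorthTel→Band C ($761M), Meridian→Band G ($738M), TerraLink→Band A ($855M) — total 741+761+738+855 = $3095M.
Row-greedy (each operator in turn takes its best remaining band) gives $2736M, worse by 359.
Next-best assignment: Pulse→Band E, NorthTel→Band C, Meridian→Band A, TerraLink→Band G = $2837M.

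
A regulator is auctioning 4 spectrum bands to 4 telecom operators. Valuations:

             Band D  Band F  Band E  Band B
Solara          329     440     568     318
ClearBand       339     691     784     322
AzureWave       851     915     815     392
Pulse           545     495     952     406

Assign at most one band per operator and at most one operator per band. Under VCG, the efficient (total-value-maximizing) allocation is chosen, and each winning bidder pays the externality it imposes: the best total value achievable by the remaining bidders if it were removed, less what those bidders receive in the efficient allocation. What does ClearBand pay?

ClearBand pays $122M.

Efficient allocation: Solara→Band B ($318M), ClearBand→Band F ($691M), AzureWave→Band D ($851M), Pulse→Band E ($952M); total welfare W = $2812M.
ClearBand receives Band F at value $691M, so the others get W − 691 = $2121M.
Without ClearBand: best allocation of the remaining 3 bidders over all 4 bands is Solara→Band F ($440M), AzureWave→Band D ($851M), Pulse→Band E ($952M), total $2243M.
VCG payment = (others' best without ClearBand) − (others' welfare with ClearBand) = 2243 − 2121 = $122M.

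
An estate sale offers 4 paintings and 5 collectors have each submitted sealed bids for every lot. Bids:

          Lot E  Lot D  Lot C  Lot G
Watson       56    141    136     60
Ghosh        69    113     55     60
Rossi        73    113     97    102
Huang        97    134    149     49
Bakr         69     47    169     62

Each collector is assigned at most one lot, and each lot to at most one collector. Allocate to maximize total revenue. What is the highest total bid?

This is a one-to-one assignment (maximum-weight bipartite matching).
Optimal: Huang→Lot E ($97), Watson→Lot D ($141), Bakr→Lot C ($169), Rossi→Lot G ($102) — total 97+141+169+102 = $509.
Swapping Huang↔Watson (Huang→Lot D $134, Watson→Lot E $56) loses 48.

Maximum total: $509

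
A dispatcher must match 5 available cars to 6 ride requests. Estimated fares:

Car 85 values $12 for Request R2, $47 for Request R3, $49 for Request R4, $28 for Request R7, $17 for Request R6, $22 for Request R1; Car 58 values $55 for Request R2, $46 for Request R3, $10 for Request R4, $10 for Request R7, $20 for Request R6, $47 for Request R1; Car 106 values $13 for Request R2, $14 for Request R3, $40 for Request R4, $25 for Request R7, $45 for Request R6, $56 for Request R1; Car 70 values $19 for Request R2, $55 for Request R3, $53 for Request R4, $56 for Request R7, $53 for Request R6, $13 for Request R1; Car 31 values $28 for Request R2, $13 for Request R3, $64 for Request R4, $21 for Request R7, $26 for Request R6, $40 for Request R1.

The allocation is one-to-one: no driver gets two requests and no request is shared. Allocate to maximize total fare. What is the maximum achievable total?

Maximum total: $278

Optimal: Car 85→Request R3 ($47), Car 58→Request R2 ($55), Car 106→Request R1 ($56), Car 70→Request R7 ($56), Car 31→Request R4 ($64) — total 47+55+56+56+64 = $278.
Column-greedy (each request in turn goes to its best remaining driver) gives $247, worse by 31.
Next-best assignment: Car 85→Request R3, Car 58→Request R2, Car 106→Request R1, Car 70→Request R6, Car 31→Request R4 = $275.
Every other assignment is strictly worse.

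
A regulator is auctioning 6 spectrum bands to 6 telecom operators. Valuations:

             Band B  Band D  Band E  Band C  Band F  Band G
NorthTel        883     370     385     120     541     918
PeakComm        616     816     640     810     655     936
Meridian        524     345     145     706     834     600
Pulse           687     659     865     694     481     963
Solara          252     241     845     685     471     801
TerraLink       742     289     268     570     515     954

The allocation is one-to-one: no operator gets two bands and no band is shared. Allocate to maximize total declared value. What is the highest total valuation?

Max total: $5037M

This is the linear assignment problem.
Optimal: NorthTel→Band B ($883M), PeakComm→Band D ($816M), Meridian→Band F ($834M), Pulse→Band E ($865M), Solara→Band C ($685M), TerraLink→Band G ($954M) — total 883+816+834+865+685+954 = $5037M.
Max-entry greedy (repeatedly take the single best remaining cell) gives $4911M, worse by 126.
Swapping NorthTel↔Solara (NorthTel→Band C $120M, Solara→Band B $252M) loses 1196.
No other one-to-one assignment exceeds $5037M.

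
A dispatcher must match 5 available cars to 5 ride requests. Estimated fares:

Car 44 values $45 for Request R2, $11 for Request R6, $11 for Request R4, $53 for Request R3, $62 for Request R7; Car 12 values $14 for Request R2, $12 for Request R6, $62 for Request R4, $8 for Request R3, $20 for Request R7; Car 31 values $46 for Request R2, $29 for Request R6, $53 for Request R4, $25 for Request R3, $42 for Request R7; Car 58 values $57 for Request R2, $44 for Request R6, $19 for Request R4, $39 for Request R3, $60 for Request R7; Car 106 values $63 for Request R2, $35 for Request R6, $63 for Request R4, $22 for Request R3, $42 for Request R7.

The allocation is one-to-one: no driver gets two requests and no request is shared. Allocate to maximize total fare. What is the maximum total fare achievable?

Max total: $267

Optimal: Car 44→Request R3 ($53), Car 12→Request R4 ($62), Car 31→Request R6 ($29), Car 58→Request R7 ($60), Car 106→Request R2 ($63) — total 53+62+29+60+63 = $267.
Row-greedy (each driver in turn takes its best remaining request) gives $236, worse by 31.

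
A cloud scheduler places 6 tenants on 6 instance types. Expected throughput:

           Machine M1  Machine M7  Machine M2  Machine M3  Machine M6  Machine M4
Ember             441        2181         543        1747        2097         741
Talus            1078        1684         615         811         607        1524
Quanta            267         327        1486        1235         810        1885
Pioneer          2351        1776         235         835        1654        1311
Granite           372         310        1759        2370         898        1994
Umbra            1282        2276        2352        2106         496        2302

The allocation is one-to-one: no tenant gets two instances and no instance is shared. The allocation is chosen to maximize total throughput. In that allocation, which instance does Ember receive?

Ember receives Machine M6.

Optimal: Ember→Machine M6 (2097 ops/s), Talus→Machine M7 (1684 ops/s), Quanta→Machine M4 (1885 ops/s), Pioneer→Machine M1 (2351 ops/s), Granite→Machine M3 (2370 ops/s), Umbra→Machine M2 (2352 ops/s) — total 2097+1684+1885+2351+2370+2352 = 12739 ops/s.
Column-greedy (each instance in turn goes to its best remaining tenant) gives 10467 ops/s, worse by 2272.
Checked against all permutations: 12739 ops/s is optimal.
Ember's own top instance is Machine M7 (2181 ops/s), but forcing Ember→Machine M7 and reassigning the rest optimally gives only 11746 ops/s — worse by 993.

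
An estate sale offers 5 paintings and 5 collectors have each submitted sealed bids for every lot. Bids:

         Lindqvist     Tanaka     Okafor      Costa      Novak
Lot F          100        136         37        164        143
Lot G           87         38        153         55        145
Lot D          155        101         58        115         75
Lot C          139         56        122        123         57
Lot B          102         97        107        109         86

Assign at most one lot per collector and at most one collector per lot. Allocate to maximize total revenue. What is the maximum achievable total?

Max total: $683

Optimal: Lindqvist→Lot D ($155), Tanaka→Lot B ($97), Okafor→Lot C ($122), Costa→Lot F ($164), Novak→Lot G ($145) — total 155+97+122+164+145 = $683.
Row-greedy (each collector in turn takes its best remaining lot) gives $653, worse by 30.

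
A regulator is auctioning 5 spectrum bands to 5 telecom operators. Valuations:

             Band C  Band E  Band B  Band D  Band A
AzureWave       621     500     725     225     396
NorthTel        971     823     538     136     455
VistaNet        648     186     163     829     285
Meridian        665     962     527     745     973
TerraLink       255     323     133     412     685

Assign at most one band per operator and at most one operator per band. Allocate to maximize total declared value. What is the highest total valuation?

Optimal: AzureWave→Band B ($725M), NorthTel→Band C ($971M), VistaNet→Band D ($829M), Meridian→Band E ($962M), TerraLink→Band A ($685M) — total 725+971+829+962+685 = $4172M.
Row-greedy (each operator in turn takes its best remaining band) gives $3821M, worse by 351.
No other one-to-one assignment exceeds $4172M.

Max total: $4172M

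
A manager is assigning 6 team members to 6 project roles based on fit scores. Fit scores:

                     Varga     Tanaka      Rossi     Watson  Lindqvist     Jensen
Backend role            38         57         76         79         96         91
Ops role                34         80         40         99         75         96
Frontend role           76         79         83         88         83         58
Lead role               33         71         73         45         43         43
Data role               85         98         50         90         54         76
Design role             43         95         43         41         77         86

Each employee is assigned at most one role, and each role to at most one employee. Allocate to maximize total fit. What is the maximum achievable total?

Optimal: Varga→Data role (85 pts), Tanaka→Design role (95 pts), Rossi→Lead role (73 pts), Watson→Frontend role (88 pts), Lindqvist→Backend role (96 pts), Jensen→Ops role (96 pts) — total 85+95+73+88+96+96 = 533 pts.
Max-entry greedy (repeatedly take the single best remaining cell) gives 495 pts, worse by 38.
Checked against all permutations: 533 pts is optimal.

Max total: 533 pts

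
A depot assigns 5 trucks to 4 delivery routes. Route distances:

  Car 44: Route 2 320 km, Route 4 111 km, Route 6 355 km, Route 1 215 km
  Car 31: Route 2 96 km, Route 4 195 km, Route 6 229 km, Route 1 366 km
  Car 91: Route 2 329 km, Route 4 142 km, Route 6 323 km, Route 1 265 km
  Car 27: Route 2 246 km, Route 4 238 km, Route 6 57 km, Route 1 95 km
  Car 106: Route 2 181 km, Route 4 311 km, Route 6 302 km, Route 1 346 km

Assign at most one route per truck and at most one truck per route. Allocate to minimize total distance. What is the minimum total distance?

This is the linear assignment problem.
Optimal: Car 31→Route 2 (96 km), Car 91→Route 4 (142 km), Car 27→Route 6 (57 km), Car 44→Route 1 (215 km) — total 96+142+57+215 = 510 km.
Min-entry greedy (repeatedly take the single cheapest remaining cell) gives 529 km, worse by 19.
No other one-to-one assignment undercuts 510 km.

Minimum total: 510 km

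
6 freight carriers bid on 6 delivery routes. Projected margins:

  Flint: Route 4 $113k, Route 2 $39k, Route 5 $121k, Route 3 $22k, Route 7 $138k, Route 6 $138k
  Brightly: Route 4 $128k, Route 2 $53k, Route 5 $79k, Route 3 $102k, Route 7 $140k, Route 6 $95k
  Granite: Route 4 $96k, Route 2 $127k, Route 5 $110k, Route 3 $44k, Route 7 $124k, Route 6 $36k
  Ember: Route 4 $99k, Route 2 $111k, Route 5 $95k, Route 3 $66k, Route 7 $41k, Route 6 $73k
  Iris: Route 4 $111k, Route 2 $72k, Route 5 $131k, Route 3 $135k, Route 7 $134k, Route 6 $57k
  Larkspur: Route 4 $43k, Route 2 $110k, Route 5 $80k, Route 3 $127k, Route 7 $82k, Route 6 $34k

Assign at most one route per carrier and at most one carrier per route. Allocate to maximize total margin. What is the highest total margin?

This is the linear assignment problem.
Optimal: Flint→Route 6 ($138k), Brightly→Route 7 ($140k), Granite→Route 2 ($127k), Ember→Route 4 ($99k), Iris→Route 5 ($131k), Larkspur→Route 3 ($127k) — total 138+140+127+99+131+127 = $762k.
Column-greedy (each route in turn goes to its best remaining carrier) gives $724k, worse by 38.

Maximum total: $762k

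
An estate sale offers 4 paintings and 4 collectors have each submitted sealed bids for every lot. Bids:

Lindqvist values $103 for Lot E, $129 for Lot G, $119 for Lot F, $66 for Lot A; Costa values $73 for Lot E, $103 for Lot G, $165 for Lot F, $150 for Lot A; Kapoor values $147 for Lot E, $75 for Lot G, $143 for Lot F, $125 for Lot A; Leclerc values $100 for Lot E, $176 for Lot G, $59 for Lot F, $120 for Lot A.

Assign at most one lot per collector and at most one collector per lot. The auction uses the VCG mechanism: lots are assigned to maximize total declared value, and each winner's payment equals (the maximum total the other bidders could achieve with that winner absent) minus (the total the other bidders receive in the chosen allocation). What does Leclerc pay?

Leclerc pays $25.

Efficient allocation: Lindqvist→Lot F ($119), Costa→Lot A ($150), Kapoor→Lot E ($147), Leclerc→Lot G ($176); total welfare W = $592.
Leclerc receives Lot G at value $176, so the others get W − 176 = $416.
Without Leclerc: best allocation of the remaining 3 bidders over all 4 lots is Lindqvist→Lot G ($129), Costa→Lot F ($165), Kapoor→Lot E ($147), total $441.
VCG payment = (others' best without Leclerc) − (others' welfare with Leclerc) = 441 − 416 = $25.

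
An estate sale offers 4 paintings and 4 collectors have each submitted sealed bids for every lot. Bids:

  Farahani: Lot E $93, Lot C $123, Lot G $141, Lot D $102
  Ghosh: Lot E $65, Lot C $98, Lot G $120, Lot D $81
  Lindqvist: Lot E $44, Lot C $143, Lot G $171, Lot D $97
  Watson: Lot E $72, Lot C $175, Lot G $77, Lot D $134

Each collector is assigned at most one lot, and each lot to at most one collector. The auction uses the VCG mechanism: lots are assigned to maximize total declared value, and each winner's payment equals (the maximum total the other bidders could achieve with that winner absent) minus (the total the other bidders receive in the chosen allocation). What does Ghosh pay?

Efficient allocation: Farahani→Lot E ($93), Ghosh→Lot D ($81), Lindqvist→Lot G ($171), Watson→Lot C ($175); total welfare W = $520.
Ghosh receives Lot D at value $81, so the others get W − 81 = $439.
Without Ghosh: best allocation of the remaining 3 bidders over all 4 lots is Farahani→Lot D ($102), Lindqvist→Lot G ($171), Watson→Lot C ($175), total $448.
VCG payment = (others' best without Ghosh) − (others' welfare with Ghosh) = 448 − 439 = $9.

Ghosh pays $9.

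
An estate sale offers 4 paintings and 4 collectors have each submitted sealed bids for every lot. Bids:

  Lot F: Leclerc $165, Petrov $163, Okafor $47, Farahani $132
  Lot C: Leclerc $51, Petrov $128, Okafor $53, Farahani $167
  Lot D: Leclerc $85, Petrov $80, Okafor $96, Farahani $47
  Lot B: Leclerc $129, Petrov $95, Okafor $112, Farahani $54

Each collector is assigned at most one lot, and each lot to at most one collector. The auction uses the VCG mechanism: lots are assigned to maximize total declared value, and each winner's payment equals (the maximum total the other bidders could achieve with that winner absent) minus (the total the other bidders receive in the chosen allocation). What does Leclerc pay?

Efficient allocation: Leclerc→Lot B ($129), Petrov→Lot F ($163), Okafor→Lot D ($96), Farahani→Lot C ($167); total welfare W = $555.
Leclerc receives Lot B at value $129, so the others get W − 129 = $426.
Without Leclerc: best allocation of the remaining 3 bidders over all 4 lots is Petrov→Lot F ($163), Okafor→Lot B ($112), Farahani→Lot C ($167), total $442.
VCG payment = (others' best without Leclerc) − (others' welfare with Leclerc) = 442 − 426 = $16.

Leclerc pays $16.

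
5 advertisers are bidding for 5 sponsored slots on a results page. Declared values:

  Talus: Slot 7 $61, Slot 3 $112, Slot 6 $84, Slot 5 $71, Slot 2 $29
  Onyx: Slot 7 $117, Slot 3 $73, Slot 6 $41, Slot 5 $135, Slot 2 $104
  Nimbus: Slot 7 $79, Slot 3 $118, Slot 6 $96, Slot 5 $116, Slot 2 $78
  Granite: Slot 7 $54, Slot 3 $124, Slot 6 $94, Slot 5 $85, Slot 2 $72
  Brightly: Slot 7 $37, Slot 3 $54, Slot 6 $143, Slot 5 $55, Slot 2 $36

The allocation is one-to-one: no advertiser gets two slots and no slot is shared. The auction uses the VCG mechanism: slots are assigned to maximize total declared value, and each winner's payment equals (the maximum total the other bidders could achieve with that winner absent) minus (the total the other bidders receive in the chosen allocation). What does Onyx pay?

Efficient allocation: Talus→Slot 3 ($112), Onyx→Slot 7 ($117), Nimbus→Slot 5 ($116), Granite→Slot 2 ($72), Brightly→Slot 6 ($143); total welfare W = $560.
Onyx receives Slot 7 at value $117, so the others get W − 117 = $443.
Without Onyx: best allocation of the remaining 4 bidders over all 5 slots is Talus→Slot 7 ($61), Nimbus→Slot 5 ($116), Granite→Slot 3 ($124), Brightly→Slot 6 ($143), total $444.
VCG payment = (others' best without Onyx) − (others' welfare with Onyx) = 444 − 443 = $1.

Onyx pays $1.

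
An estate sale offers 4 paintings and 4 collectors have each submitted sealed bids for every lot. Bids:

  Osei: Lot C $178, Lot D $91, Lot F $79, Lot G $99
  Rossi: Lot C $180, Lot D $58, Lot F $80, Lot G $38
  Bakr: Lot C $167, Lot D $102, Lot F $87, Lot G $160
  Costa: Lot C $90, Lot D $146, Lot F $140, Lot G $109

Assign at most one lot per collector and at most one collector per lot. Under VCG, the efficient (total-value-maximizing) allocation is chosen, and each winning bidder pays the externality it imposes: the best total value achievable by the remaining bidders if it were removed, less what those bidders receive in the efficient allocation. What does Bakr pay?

Efficient allocation: Osei→Lot D ($91), Rossi→Lot C ($180), Bakr→Lot G ($160), Costa→Lot F ($140); total welfare W = $571.
Bakr receives Lot G at value $160, so the others get W − 160 = $411.
Without Bakr: best allocation of the remaining 3 bidders over all 4 lots is Osei→Lot G ($99), Rossi→Lot C ($180), Costa→Lot D ($146), total $425.
VCG payment = (others' best without Bakr) − (others' welfare with Bakr) = 425 − 411 = $14.

Bakr pays $14.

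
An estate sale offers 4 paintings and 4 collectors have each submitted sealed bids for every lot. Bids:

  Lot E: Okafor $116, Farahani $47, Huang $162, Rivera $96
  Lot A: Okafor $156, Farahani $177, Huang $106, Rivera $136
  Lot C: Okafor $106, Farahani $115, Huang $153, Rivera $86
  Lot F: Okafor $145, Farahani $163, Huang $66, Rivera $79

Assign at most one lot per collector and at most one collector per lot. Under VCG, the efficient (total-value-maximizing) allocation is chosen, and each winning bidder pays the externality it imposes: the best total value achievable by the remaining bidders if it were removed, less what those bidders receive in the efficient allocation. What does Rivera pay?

Rivera pays $9.

Efficient allocation: Okafor→Lot F ($145), Farahani→Lot A ($177), Huang→Lot C ($153), Rivera→Lot E ($96); total welfare W = $571.
Rivera receives Lot E at value $96, so the others get W − 96 = $475.
Without Rivera: best allocation of the remaining 3 bidders over all 4 lots is Okafor→Lot F ($145), Farahani→Lot A ($177), Huang→Lot E ($162), total $484.
VCG payment = (others' best without Rivera) − (others' welfare with Rivera) = 484 − 475 = $9.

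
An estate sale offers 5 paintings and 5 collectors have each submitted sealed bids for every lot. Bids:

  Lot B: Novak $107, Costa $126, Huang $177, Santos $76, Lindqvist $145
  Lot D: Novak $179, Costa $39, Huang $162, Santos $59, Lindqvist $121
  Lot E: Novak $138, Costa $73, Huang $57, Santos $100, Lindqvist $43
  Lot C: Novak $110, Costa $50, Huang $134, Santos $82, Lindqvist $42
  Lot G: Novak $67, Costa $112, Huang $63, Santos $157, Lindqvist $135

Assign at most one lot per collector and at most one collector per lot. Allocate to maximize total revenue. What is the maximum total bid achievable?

Maximum total: $688

Optimal: Novak→Lot D ($179), Costa→Lot E ($73), Huang→Lot C ($134), Santos→Lot G ($157), Lindqvist→Lot B ($145) — total 179+73+134+157+145 = $688.
Column-greedy (each lot in turn goes to its best remaining collector) gives $641, worse by 47.
Next-best assignment: Novak→Lot E, Costa→Lot B, Huang→Lot C, Santos→Lot G, Lindqvist→Lot D = $676.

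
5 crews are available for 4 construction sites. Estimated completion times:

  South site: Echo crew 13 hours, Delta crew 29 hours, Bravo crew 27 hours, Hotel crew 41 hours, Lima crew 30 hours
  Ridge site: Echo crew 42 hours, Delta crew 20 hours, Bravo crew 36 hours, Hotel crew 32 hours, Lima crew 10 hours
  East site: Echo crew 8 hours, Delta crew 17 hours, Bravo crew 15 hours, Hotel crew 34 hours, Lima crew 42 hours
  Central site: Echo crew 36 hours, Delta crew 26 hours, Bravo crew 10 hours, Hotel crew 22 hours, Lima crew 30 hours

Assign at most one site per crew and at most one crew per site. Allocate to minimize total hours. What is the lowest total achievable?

This is a one-to-one assignment (minimum-cost bipartite matching).
Optimal: Echo crew→South site (13 hours), Lima crew→Ridge site (10 hours), Delta crew→East site (17 hours), Bravo crew→Central site (10 hours) — total 13+10+17+10 = 50 hours.
Row-greedy (each crew in turn takes its cheapest remaining site) gives 79 hours, worse by 29.
Every other assignment is strictly worse.

Min total: 50 hours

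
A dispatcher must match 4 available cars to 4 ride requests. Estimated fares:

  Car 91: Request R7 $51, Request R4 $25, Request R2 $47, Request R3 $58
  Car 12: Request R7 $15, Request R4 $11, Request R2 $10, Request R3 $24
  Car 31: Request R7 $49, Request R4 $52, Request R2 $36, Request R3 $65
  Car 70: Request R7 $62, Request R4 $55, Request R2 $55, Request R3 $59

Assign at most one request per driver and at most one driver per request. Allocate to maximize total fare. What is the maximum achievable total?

Max total: $185

Optimal: Car 91→Request R2 ($47), Car 12→Request R4 ($11), Car 31→Request R3 ($65), Car 70→Request R7 ($62) — total 47+11+65+62 = $185.
Row-greedy (each driver in turn takes its best remaining request) gives $180, worse by 5.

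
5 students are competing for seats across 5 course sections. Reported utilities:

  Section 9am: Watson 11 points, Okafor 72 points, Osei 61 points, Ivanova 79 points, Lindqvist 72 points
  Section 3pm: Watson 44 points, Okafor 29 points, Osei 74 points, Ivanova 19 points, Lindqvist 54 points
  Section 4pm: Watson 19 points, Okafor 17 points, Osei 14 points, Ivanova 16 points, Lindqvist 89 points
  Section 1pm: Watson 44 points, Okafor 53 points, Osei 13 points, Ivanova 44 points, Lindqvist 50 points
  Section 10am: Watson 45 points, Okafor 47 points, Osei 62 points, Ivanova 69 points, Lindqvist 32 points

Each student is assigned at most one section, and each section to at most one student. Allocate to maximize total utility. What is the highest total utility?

Optimal: Watson→Section 1pm (44 points), Okafor→Section 9am (72 points), Osei→Section 3pm (74 points), Ivanova→Section 10am (69 points), Lindqvist→Section 4pm (89 points) — total 44+72+74+69+89 = 348 points.
Max-entry greedy (repeatedly take the single best remaining cell) gives 340 points, worse by 8.

Maximum total: 348 points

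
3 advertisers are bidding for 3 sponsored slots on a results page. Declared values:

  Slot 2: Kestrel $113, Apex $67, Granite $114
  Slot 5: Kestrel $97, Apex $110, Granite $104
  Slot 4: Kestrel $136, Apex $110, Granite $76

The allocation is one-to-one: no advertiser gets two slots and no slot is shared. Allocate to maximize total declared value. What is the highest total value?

Optimal: Kestrel→Slot 4 ($136), Apex→Slot 5 ($110), Granite→Slot 2 ($114) — total 136+110+114 = $360.
No other one-to-one assignment exceeds $360.

Max total: $360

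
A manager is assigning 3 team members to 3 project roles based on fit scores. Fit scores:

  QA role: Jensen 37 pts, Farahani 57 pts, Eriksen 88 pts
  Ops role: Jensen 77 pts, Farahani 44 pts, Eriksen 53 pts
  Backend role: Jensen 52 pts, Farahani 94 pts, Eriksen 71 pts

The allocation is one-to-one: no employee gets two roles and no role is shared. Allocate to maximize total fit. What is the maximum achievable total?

Optimal: Jensen→Ops role (77 pts), Farahani→Backend role (94 pts), Eriksen→QA role (88 pts) — total 77+94+88 = 259 pts.
Swapping Farahani↔Eriksen (Farahani→QA role 57 pts, Eriksen→Backend role 71 pts) loses 54.
Checked against all permutations: 259 pts is optimal.

Maximum total: 259 pts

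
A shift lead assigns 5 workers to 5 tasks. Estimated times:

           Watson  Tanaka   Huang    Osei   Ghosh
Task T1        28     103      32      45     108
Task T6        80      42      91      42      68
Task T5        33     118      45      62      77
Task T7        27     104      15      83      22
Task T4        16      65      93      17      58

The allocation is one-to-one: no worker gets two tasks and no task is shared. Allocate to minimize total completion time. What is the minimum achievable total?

Minimum total: 146 min

Optimal: Watson→Task T5 (33 min), Tanaka→Task T6 (42 min), Huang→Task T1 (32 min), Osei→Task T4 (17 min), Ghosh→Task T7 (22 min) — total 33+42+32+17+22 = 146 min.
Row-greedy (each worker in turn takes its cheapest remaining task) gives 195 min, worse by 49.
Next-best assignment: Watson→Task T1, Tanaka→Task T6, Huang→Task T5, Osei→Task T4, Ghosh→Task T7 = 154 min.
No other one-to-one assignment undercuts 146 min.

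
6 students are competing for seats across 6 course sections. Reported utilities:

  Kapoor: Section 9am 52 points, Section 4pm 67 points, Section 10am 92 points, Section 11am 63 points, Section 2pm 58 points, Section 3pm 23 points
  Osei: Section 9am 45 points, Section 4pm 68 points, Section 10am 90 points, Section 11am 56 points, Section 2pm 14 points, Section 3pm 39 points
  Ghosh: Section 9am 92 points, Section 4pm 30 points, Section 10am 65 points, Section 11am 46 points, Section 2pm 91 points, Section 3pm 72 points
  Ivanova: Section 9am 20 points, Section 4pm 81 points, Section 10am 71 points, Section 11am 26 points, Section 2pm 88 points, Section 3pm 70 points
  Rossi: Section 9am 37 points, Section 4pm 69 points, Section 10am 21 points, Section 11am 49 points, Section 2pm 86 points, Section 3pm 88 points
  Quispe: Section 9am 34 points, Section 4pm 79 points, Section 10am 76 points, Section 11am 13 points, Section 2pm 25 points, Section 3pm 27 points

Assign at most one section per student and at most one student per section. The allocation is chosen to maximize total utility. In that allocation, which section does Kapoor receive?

Optimal: Kapoor→Section 11am (63 points), Osei→Section 10am (90 points), Ghosh→Section 9am (92 points), Ivanova→Section 2pm (88 points), Rossi→Section 3pm (88 points), Quispe→Section 4pm (79 points) — total 63+90+92+88+88+79 = 500 points.
Next-best assignment: Kapoor→Section 10am, Osei→Section 11am, Ghosh→Section 9am, Ivanova→Section 2pm, Rossi→Section 3pm, Quispe→Section 4pm = 495 points.
No other one-to-one assignment exceeds 500 points.
Kapoor's own top section is Section 10am (92 points), but forcing Kapoor→Section 10am and reassigning the rest optimally gives only 495 points — worse by 5.

Kapoor receives Section 11am.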